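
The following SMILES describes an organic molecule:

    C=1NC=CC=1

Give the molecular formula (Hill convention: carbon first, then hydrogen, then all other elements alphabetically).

Walk through each heavy atom and fill implicit hydrogens from standard valence (C 4, N 3, O 2, S 2, halogen 1):
  atom 1: C, bond orders sum to 3 (valence 4) → 1 H
  atom 2: N, bond orders sum to 2 (valence 3) → 1 H
  atom 3: C, bond orders sum to 3 (valence 4) → 1 H
  atom 4: C, bond orders sum to 3 (valence 4) → 1 H
  atom 5: C, bond orders sum to 3 (valence 4) → 1 H
Totals → C:4, H:5, N:1.

C4H5N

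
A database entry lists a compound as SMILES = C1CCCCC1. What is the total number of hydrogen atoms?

12

Walk through each heavy atom and fill implicit hydrogens from standard valence (C 4, N 3, O 2, S 2, halogen 1):
  atom 1: C, bond orders sum to 2 (valence 4) → 2 H
  atom 2: C, bond orders sum to 2 (valence 4) → 2 H
  atom 3: C, bond orders sum to 2 (valence 4) → 2 H
  atom 4: C, bond orders sum to 2 (valence 4) → 2 H
  atom 5: C, bond orders sum to 2 (valence 4) → 2 H
  atom 6: C, bond orders sum to 2 (valence 4) → 2 H
Total hydrogens: 12.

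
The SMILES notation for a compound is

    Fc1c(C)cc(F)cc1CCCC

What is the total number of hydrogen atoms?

14

Walk through each heavy atom and fill implicit hydrogens from standard valence (C 4, N 3, O 2, S 2, halogen 1); for lowercase aromatic atoms, an aromatic c carries 1 H when it has two neighbours and 0 H with three, and aromatic n carries 0 H:
  atom 1: F (halogen, monovalent) → 0 H
  atom 2: aromatic c, 3 neighbours → 0 H
  atom 3: aromatic c, 3 neighbours → 0 H
  atom 4: C, bond orders sum to 1 (valence 4) → 3 H
  atom 5: aromatic c, 2 neighbours → 1 H
  atom 6: aromatic c, 3 neighbours → 0 H
  atom 7: F (halogen, monovalent) → 0 H
  atom 8: aromatic c, 2 neighbours → 1 H
  atom 9: aromatic c, 3 neighbours → 0 H
  atom 10: C, bond orders sum to 2 (valence 4) → 2 H
  atom 11: C, bond orders sum to 2 (valence 4) → 2 H
  atom 12: C, bond orders sum to 2 (valence 4) → 2 H
  atom 13: C, bond orders sum to 1 (valence 4) → 3 H
Total hydrogens: 14.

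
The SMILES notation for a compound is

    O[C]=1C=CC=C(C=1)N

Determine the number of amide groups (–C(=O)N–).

Scan the SMILES for the amide motif — none present.
Groups that are present: 1 hydroxyl, 1 primary amine.

0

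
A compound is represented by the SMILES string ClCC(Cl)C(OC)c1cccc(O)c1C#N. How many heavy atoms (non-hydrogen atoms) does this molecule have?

16

Every atom symbol written in the SMILES (organic subset) is one heavy atom; implicit H are not written.
Heavy atoms by element → C:11, Cl:2, N:1, O:2.
Total: 16.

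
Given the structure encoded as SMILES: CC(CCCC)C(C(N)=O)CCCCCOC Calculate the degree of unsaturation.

1

Degree of unsaturation = (number of rings) + (number of π bonds).
Ring closures in the SMILES: 0.
π bonds: 1 double bond (each 1 DoU) → 1 DoU from unsaturation.
Total DoU = 0 + 1 = 1.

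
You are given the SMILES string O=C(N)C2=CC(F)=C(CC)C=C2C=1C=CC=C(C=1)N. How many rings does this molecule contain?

In SMILES, each pair of matching ring-closure digits denotes one ring-closing bond; the number of such bonds equals the number of independent rings.
Ring-closure bonds here: 2.

2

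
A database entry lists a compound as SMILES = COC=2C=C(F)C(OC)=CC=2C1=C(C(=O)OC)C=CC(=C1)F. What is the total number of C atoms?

16

Count every carbon token in the SMILES (each C, including those in ring-closure positions and inside branches).
Carbon count: 16.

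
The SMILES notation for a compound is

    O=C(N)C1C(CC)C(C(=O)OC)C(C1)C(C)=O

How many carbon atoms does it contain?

Count every carbon token in the SMILES (each C, including those in ring-closure positions and inside branches).
Carbon count: 12.

12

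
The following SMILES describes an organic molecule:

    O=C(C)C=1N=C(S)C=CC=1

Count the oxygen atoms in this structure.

Scan the SMILES for O atoms (remember two-letter symbols like Cl and Br are single atoms).
Oxygen count: 1.

1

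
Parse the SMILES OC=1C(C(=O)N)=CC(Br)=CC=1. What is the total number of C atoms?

7

Count every carbon token in the SMILES (each C, including those in ring-closure positions and inside branches).
Carbon count: 7.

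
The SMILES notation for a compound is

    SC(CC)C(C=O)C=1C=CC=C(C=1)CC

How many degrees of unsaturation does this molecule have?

5

Molecular formula: C13H18OS.
DoU = (2C + 2 + N − H − X) / 2, where X is the halogen count and O/S are ignored.
    = (2·13 + 2 + 0 − 18 − 0) / 2 = 10 / 2 = 5.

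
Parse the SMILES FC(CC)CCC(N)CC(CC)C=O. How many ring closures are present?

In SMILES, each pair of matching ring-closure digits denotes one ring-closing bond; the number of such bonds equals the number of independent rings.
Ring-closure bonds here: 0.

0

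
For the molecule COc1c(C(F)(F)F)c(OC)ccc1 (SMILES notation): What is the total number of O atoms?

2

Scan the SMILES for O atoms (remember two-letter symbols like Cl and Br are single atoms).
Oxygen count: 2.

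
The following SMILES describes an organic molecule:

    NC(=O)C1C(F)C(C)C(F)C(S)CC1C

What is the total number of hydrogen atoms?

Walk through each heavy atom and fill implicit hydrogens from standard valence (C 4, N 3, O 2, S 2, halogen 1):
  atom 1: N, bond orders sum to 1 (valence 3) → 2 H
  atom 2: C, bond orders sum to 4 (valence 4) → 0 H
  atom 3: O, bond orders sum to 2 (valence 2) → 0 H
  atom 4: C, bond orders sum to 3 (valence 4) → 1 H
  atom 5: C, bond orders sum to 3 (valence 4) → 1 H
  atom 6: F (halogen, monovalent) → 0 H
  atom 7: C, bond orders sum to 3 (valence 4) → 1 H
  atom 8: C, bond orders sum to 1 (valence 4) → 3 H
  atom 9: C, bond orders sum to 3 (valence 4) → 1 H
  atom 10: F (halogen, monovalent) → 0 H
  atom 11: C, bond orders sum to 3 (valence 4) → 1 H
  atom 12: S, bond orders sum to 1 (valence 2) → 1 H
  atom 13: C, bond orders sum to 2 (valence 4) → 2 H
  atom 14: C, bond orders sum to 3 (valence 4) → 1 H
  atom 15: C, bond orders sum to 1 (valence 4) → 3 H
Total hydrogens: 17.

17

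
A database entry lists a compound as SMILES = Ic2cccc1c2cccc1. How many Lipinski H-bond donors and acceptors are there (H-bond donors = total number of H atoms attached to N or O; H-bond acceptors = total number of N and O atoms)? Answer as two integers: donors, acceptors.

0, 0

Donors: find every N or O and count the H atoms it carries.
  (no N or O atoms present)
Lipinski HBD = 0.
Acceptors: N atoms = 0, O atoms = 0 → HBA = 0.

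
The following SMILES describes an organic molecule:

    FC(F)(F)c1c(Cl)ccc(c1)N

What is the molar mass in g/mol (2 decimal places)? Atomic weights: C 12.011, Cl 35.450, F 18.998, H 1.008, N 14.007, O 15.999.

195.57 g/mol

First, the molecular formula is C7H5ClF3N (counting implicit H from valence).
  C: 7 × 12.011 = 84.077
  Cl: 1 × 35.450 = 35.450
  F: 3 × 18.998 = 56.994
  H: 5 × 1.008 = 5.040
  N: 1 × 14.007 = 14.007
Sum: 7×12.011 + 1×35.450 + 3×18.998 + 5×1.008 + 1×14.007 = 195.568 → 195.57 g/mol.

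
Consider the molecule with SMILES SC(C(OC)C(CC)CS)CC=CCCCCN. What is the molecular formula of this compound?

C14H29NOS2

Walk through each heavy atom and fill implicit hydrogens from standard valence (C 4, N 3, O 2, S 2, halogen 1):
  atom 1: S, bond orders sum to 1 (valence 2) → 1 H
  atom 2: C, bond orders sum to 3 (valence 4) → 1 H
  atom 3: C, bond orders sum to 3 (valence 4) → 1 H
  atom 4: O, bond orders sum to 2 (valence 2) → 0 H
  atom 5: C, bond orders sum to 1 (valence 4) → 3 H
  atom 6: C, bond orders sum to 3 (valence 4) → 1 H
  atom 7: C, bond orders sum to 2 (valence 4) → 2 H
  atom 8: C, bond orders sum to 1 (valence 4) → 3 H
  atom 9: C, bond orders sum to 2 (valence 4) → 2 H
  atom 10: S, bond orders sum to 1 (valence 2) → 1 H
  atom 11: C, bond orders sum to 2 (valence 4) → 2 H
  atom 12: C, bond orders sum to 3 (valence 4) → 1 H
  atom 13: C, bond orders sum to 3 (valence 4) → 1 H
  atom 14: C, bond orders sum to 2 (valence 4) → 2 H
  atom 15: C, bond orders sum to 2 (valence 4) → 2 H
  atom 16: C, bond orders sum to 2 (valence 4) → 2 H
  atom 17: C, bond orders sum to 2 (valence 4) → 2 H
  atom 18: N, bond orders sum to 1 (valence 3) → 2 H
Totals → C:14, H:29, N:1, O:1, S:2.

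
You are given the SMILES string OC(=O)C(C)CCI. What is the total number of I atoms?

1

Scan the SMILES for I atoms (remember two-letter symbols like Cl and Br are single atoms).
Iodine count: 1.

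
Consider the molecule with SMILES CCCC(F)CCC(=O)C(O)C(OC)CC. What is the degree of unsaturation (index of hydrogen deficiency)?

Molecular formula: C12H23FO3.
DoU = (2C + 2 + N − H − X) / 2, where X is the halogen count and O/S are ignored.
    = (2·12 + 2 + 0 − 23 − 1) / 2 = 2 / 2 = 1.

1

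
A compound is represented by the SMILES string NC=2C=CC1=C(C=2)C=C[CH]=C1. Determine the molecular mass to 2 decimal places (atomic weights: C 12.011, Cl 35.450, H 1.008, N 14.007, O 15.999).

First, the molecular formula is C10H9N (counting implicit H from valence).
  C: 10 × 12.011 = 120.110
  H: 9 × 1.008 = 9.072
  N: 1 × 14.007 = 14.007
Sum: 10×12.011 + 9×1.008 + 1×14.007 = 143.189 → 143.19 g/mol.

143.19 g/mol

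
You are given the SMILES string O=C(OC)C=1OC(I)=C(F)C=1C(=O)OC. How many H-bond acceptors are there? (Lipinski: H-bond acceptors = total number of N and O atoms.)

N atoms: 0; O atoms: 5.
Lipinski HBA = 0 + 5 = 5.

5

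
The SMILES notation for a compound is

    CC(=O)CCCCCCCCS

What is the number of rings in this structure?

0

In SMILES, each pair of matching ring-closure digits denotes one ring-closing bond; the number of such bonds equals the number of independent rings.
Ring-closure bonds here: 0.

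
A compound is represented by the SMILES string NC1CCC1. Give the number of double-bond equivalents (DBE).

1

Molecular formula: C4H9N.
DoU = (2C + 2 + N − H − X) / 2, where X is the halogen count and O/S are ignored.
    = (2·4 + 2 + 1 − 9 − 0) / 2 = 2 / 2 = 1.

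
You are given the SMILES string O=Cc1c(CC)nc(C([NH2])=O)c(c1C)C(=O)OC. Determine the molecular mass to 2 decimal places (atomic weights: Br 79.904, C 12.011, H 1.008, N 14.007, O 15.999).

250.25 g/mol

First, the molecular formula is C12H14N2O4 (counting implicit H from valence).
  C: 12 × 12.011 = 144.132
  H: 14 × 1.008 = 14.112
  N: 2 × 14.007 = 28.014
  O: 4 × 15.999 = 63.996
Sum: 12×12.011 + 14×1.008 + 2×14.007 + 4×15.999 = 250.254 → 250.25 g/mol.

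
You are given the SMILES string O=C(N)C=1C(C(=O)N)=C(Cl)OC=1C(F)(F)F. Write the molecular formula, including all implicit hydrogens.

Walk through each heavy atom and fill implicit hydrogens from standard valence (C 4, N 3, O 2, S 2, halogen 1):
  atom 1: O, bond orders sum to 2 (valence 2) → 0 H
  atom 2: C, bond orders sum to 4 (valence 4) → 0 H
  atom 3: N, bond orders sum to 1 (valence 3) → 2 H
  atom 4: C, bond orders sum to 4 (valence 4) → 0 H
  atom 5: C, bond orders sum to 4 (valence 4) → 0 H
  atom 6: C, bond orders sum to 4 (valence 4) → 0 H
  atom 7: O, bond orders sum to 2 (valence 2) → 0 H
  atom 8: N, bond orders sum to 1 (valence 3) → 2 H
  atom 9: C, bond orders sum to 4 (valence 4) → 0 H
  atom 10: Cl (halogen, monovalent) → 0 H
  atom 11: O, bond orders sum to 2 (valence 2) → 0 H
  atom 12: C, bond orders sum to 4 (valence 4) → 0 H
  atom 13: C, bond orders sum to 4 (valence 4) → 0 H
  atom 14: F (halogen, monovalent) → 0 H
  atom 15: F (halogen, monovalent) → 0 H
  atom 16: F (halogen, monovalent) → 0 H
Totals → C:7, H:4, Cl:1, F:3, N:2, O:3.

C7H4ClF3N2O3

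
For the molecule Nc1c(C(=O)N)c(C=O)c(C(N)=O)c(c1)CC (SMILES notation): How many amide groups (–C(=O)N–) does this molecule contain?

2

The amide motif appears at heavy-atom positions 4, 11 in the SMILES.
Other groups present: 1 aldehyde, 1 primary amine.
Amide count: 2.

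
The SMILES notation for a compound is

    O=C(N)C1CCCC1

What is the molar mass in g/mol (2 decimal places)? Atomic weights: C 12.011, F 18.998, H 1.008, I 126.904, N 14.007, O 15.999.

113.16 g/mol

First, the molecular formula is C6H11NO (counting implicit H from valence).
  C: 6 × 12.011 = 72.066
  H: 11 × 1.008 = 11.088
  N: 1 × 14.007 = 14.007
  O: 1 × 15.999 = 15.999
Sum: 6×12.011 + 11×1.008 + 1×14.007 + 1×15.999 = 113.160 → 113.16 g/mol.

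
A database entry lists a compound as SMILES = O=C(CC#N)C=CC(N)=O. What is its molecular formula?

C6H6N2O2

Walk through each heavy atom and fill implicit hydrogens from standard valence (C 4, N 3, O 2, S 2, halogen 1):
  atom 1: O, bond orders sum to 2 (valence 2) → 0 H
  atom 2: C, bond orders sum to 4 (valence 4) → 0 H
  atom 3: C, bond orders sum to 2 (valence 4) → 2 H
  atom 4: C, bond orders sum to 4 (valence 4) → 0 H
  atom 5: N, bond orders sum to 3 (valence 3) → 0 H
  atom 6: C, bond orders sum to 3 (valence 4) → 1 H
  atom 7: C, bond orders sum to 3 (valence 4) → 1 H
  atom 8: C, bond orders sum to 4 (valence 4) → 0 H
  atom 9: N, bond orders sum to 1 (valence 3) → 2 H
  atom 10: O, bond orders sum to 2 (valence 2) → 0 H
Totals → C:6, H:6, N:2, O:2.
In Hill order: C6H6N2O2.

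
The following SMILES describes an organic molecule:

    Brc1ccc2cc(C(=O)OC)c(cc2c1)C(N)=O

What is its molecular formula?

C13H10BrNO3

Walk through each heavy atom and fill implicit hydrogens from standard valence (C 4, N 3, O 2, S 2, halogen 1); for lowercase aromatic atoms, an aromatic c carries 1 H when it has two neighbours and 0 H with three, and aromatic n carries 0 H:
  atom 1: Br (halogen, monovalent) → 0 H
  atom 2: aromatic c, 3 neighbours → 0 H
  atom 3: aromatic c, 2 neighbours → 1 H
  atom 4: aromatic c, 2 neighbours → 1 H
  atom 5: aromatic c, 3 neighbours → 0 H
  atom 6: aromatic c, 2 neighbours → 1 H
  atom 7: aromatic c, 3 neighbours → 0 H
  atom 8: C, bond orders sum to 4 (valence 4) → 0 H
  atom 9: O, bond orders sum to 2 (valence 2) → 0 H
  atom 10: O, bond orders sum to 2 (valence 2) → 0 H
  atom 11: C, bond orders sum to 1 (valence 4) → 3 H
  atom 12: aromatic c, 3 neighbours → 0 H
  atom 13: aromatic c, 2 neighbours → 1 H
  atom 14: aromatic c, 3 neighbours → 0 H
  atom 15: aromatic c, 2 neighbours → 1 H
  atom 16: C, bond orders sum to 4 (valence 4) → 0 H
  atom 17: N, bond orders sum to 1 (valence 3) → 2 H
  atom 18: O, bond orders sum to 2 (valence 2) → 0 H
Totals → C:13, H:10, Br:1, N:1, O:3.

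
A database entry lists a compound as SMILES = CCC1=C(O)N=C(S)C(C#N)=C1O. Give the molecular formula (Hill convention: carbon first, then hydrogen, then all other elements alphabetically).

C8H8N2O2S

Walk through each heavy atom and fill implicit hydrogens from standard valence (C 4, N 3, O 2, S 2, halogen 1):
  atom 1: C, bond orders sum to 1 (valence 4) → 3 H
  atom 2: C, bond orders sum to 2 (valence 4) → 2 H
  atom 3: C, bond orders sum to 4 (valence 4) → 0 H
  atom 4: C, bond orders sum to 4 (valence 4) → 0 H
  atom 5: O, bond orders sum to 1 (valence 2) → 1 H
  atom 6: N, bond orders sum to 3 (valence 3) → 0 H
  atom 7: C, bond orders sum to 4 (valence 4) → 0 H
  atom 8: S, bond orders sum to 1 (valence 2) → 1 H
  atom 9: C, bond orders sum to 4 (valence 4) → 0 H
  atom 10: C, bond orders sum to 4 (valence 4) → 0 H
  atom 11: N, bond orders sum to 3 (valence 3) → 0 H
  atom 12: C, bond orders sum to 4 (valence 4) → 0 H
  atom 13: O, bond orders sum to 1 (valence 2) → 1 H
Totals → C:8, H:8, N:2, O:2, S:1.
In Hill order: C8H8N2O2S.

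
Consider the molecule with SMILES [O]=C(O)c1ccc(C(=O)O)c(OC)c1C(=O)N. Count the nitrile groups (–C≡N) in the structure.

Scan the SMILES for the nitrile motif — none present.
Groups that are present: 1 amide, 2 carboxylic acid, 1 ether.

0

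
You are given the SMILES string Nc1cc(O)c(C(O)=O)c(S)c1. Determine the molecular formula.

Walk through each heavy atom and fill implicit hydrogens from standard valence (C 4, N 3, O 2, S 2, halogen 1); for lowercase aromatic atoms, an aromatic c carries 1 H when it has two neighbours and 0 H with three, and aromatic n carries 0 H:
  atom 1: N, bond orders sum to 1 (valence 3) → 2 H
  atom 2: aromatic c, 3 neighbours → 0 H
  atom 3: aromatic c, 2 neighbours → 1 H
  atom 4: aromatic c, 3 neighbours → 0 H
  atom 5: O, bond orders sum to 1 (valence 2) → 1 H
  atom 6: aromatic c, 3 neighbours → 0 H
  atom 7: C, bond orders sum to 4 (valence 4) → 0 H
  atom 8: O, bond orders sum to 1 (valence 2) → 1 H
  atom 9: O, bond orders sum to 2 (valence 2) → 0 H
  atom 10: aromatic c, 3 neighbours → 0 H
  atom 11: S, bond orders sum to 1 (valence 2) → 1 H
  atom 12: aromatic c, 2 neighbours → 1 H
Totals → C:7, H:7, N:1, O:3, S:1.
In Hill order: C7H7NO3S.

C7H7NO3S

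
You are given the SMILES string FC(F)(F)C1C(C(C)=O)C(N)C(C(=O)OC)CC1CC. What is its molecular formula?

C13H20F3NO3

Walk through each heavy atom and fill implicit hydrogens from standard valence (C 4, N 3, O 2, S 2, halogen 1):
  atom 1: F (halogen, monovalent) → 0 H
  atom 2: C, bond orders sum to 4 (valence 4) → 0 H
  atom 3: F (halogen, monovalent) → 0 H
  atom 4: F (halogen, monovalent) → 0 H
  atom 5: C, bond orders sum to 3 (valence 4) → 1 H
  atom 6: C, bond orders sum to 3 (valence 4) → 1 H
  atom 7: C, bond orders sum to 4 (valence 4) → 0 H
  atom 8: C, bond orders sum to 1 (valence 4) → 3 H
  atom 9: O, bond orders sum to 2 (valence 2) → 0 H
  atom 10: C, bond orders sum to 3 (valence 4) → 1 H
  atom 11: N, bond orders sum to 1 (valence 3) → 2 H
  atom 12: C, bond orders sum to 3 (valence 4) → 1 H
  atom 13: C, bond orders sum to 4 (valence 4) → 0 H
  atom 14: O, bond orders sum to 2 (valence 2) → 0 H
  atom 15: O, bond orders sum to 2 (valence 2) → 0 H
  atom 16: C, bond orders sum to 1 (valence 4) → 3 H
  atom 17: C, bond orders sum to 2 (valence 4) → 2 H
  atom 18: C, bond orders sum to 3 (valence 4) → 1 H
  atom 19: C, bond orders sum to 2 (valence 4) → 2 H
  atom 20: C, bond orders sum to 1 (valence 4) → 3 H
Totals → C:13, H:20, F:3, N:1, O:3.
In Hill order: C13H20F3NO3.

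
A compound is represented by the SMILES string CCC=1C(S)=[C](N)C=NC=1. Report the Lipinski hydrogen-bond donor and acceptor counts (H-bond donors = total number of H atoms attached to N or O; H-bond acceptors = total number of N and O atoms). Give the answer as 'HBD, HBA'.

2, 2

Donors: find every N or O and count the H atoms it carries.
  atom 7 (N): bond orders sum to 1 → 2 H
  atom 9 (N): bond orders sum to 3 → 0 H
Lipinski HBD = 2.
Acceptors: N atoms = 2, O atoms = 0 → HBA = 2.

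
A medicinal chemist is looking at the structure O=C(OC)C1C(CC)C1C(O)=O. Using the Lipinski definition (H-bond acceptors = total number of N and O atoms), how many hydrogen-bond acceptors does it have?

4

N atoms: 0; O atoms: 4.
Lipinski HBA = 0 + 4 = 4.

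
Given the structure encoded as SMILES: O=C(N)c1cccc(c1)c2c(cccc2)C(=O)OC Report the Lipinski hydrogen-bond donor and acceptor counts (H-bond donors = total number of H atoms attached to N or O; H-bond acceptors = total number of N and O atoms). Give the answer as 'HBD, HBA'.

Donors: find every N or O and count the H atoms it carries.
  atom 1 (O): bond orders sum to 2 → 0 H
  atom 3 (N): bond orders sum to 1 → 2 H
  atom 17 (O): bond orders sum to 2 → 0 H
  atom 18 (O): bond orders sum to 2 → 0 H
Lipinski HBD = 2.
Acceptors: N atoms = 1, O atoms = 3 → HBA = 4.

2, 4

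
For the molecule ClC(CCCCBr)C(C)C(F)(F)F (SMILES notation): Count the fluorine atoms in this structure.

3

Scan the SMILES for F atoms (remember two-letter symbols like Cl and Br are single atoms).
Fluorine count: 3.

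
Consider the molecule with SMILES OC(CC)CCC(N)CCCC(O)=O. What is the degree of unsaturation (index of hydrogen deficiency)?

1

Molecular formula: C10H21NO3.
DoU = (2C + 2 + N − H − X) / 2, where X is the halogen count and O/S are ignored.
    = (2·10 + 2 + 1 − 21 − 0) / 2 = 2 / 2 = 1.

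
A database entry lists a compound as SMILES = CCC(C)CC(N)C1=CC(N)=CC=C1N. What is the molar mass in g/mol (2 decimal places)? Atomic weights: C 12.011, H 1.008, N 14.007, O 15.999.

207.32 g/mol

First, the molecular formula is C12H21N3 (counting implicit H from valence).
  C: 12 × 12.011 = 144.132
  H: 21 × 1.008 = 21.168
  N: 3 × 14.007 = 42.021
Sum: 12×12.011 + 21×1.008 + 3×14.007 = 207.321 → 207.32 g/mol.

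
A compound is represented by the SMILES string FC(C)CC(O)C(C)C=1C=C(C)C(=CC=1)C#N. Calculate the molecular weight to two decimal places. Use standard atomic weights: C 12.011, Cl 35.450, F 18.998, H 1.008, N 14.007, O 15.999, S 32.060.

235.30 g/mol

First, the molecular formula is C14H18FNO (counting implicit H from valence).
  C: 14 × 12.011 = 168.154
  F: 1 × 18.998 = 18.998
  H: 18 × 1.008 = 18.144
  N: 1 × 14.007 = 14.007
  O: 1 × 15.999 = 15.999
Sum: 14×12.011 + 1×18.998 + 18×1.008 + 1×14.007 + 1×15.999 = 235.302 → 235.30 g/mol.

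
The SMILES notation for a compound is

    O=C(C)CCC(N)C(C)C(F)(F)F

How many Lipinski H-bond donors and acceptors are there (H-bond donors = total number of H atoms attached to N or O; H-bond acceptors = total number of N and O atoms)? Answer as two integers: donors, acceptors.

Donors: find every N or O and count the H atoms it carries.
  atom 1 (O): bond orders sum to 2 → 0 H
  atom 7 (N): bond orders sum to 1 → 2 H
Lipinski HBD = 2.
Acceptors: N atoms = 1, O atoms = 1 → HBA = 2.

2, 2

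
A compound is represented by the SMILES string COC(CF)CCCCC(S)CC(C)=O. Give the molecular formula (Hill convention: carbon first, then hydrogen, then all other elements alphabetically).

Walk through each heavy atom and fill implicit hydrogens from standard valence (C 4, N 3, O 2, S 2, halogen 1):
  atom 1: C, bond orders sum to 1 (valence 4) → 3 H
  atom 2: O, bond orders sum to 2 (valence 2) → 0 H
  atom 3: C, bond orders sum to 3 (valence 4) → 1 H
  atom 4: C, bond orders sum to 2 (valence 4) → 2 H
  atom 5: F (halogen, monovalent) → 0 H
  atom 6: C, bond orders sum to 2 (valence 4) → 2 H
  atom 7: C, bond orders sum to 2 (valence 4) → 2 H
  atom 8: C, bond orders sum to 2 (valence 4) → 2 H
  atom 9: C, bond orders sum to 2 (valence 4) → 2 H
  atom 10: C, bond orders sum to 3 (valence 4) → 1 H
  atom 11: S, bond orders sum to 1 (valence 2) → 1 H
  atom 12: C, bond orders sum to 2 (valence 4) → 2 H
  atom 13: C, bond orders sum to 4 (valence 4) → 0 H
  atom 14: C, bond orders sum to 1 (valence 4) → 3 H
  atom 15: O, bond orders sum to 2 (valence 2) → 0 H
Totals → C:11, H:21, F:1, O:2, S:1.
In Hill order: C11H21FO2S.

C11H21FO2S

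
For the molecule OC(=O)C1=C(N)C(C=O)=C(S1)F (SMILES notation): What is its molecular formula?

Walk through each heavy atom and fill implicit hydrogens from standard valence (C 4, N 3, O 2, S 2, halogen 1):
  atom 1: O, bond orders sum to 1 (valence 2) → 1 H
  atom 2: C, bond orders sum to 4 (valence 4) → 0 H
  atom 3: O, bond orders sum to 2 (valence 2) → 0 H
  atom 4: C, bond orders sum to 4 (valence 4) → 0 H
  atom 5: C, bond orders sum to 4 (valence 4) → 0 H
  atom 6: N, bond orders sum to 1 (valence 3) → 2 H
  atom 7: C, bond orders sum to 4 (valence 4) → 0 H
  atom 8: C, bond orders sum to 3 (valence 4) → 1 H
  atom 9: O, bond orders sum to 2 (valence 2) → 0 H
  atom 10: C, bond orders sum to 4 (valence 4) → 0 H
  atom 11: S, bond orders sum to 2 (valence 2) → 0 H
  atom 12: F (halogen, monovalent) → 0 H
Totals → C:6, H:4, F:1, N:1, O:3, S:1.

C6H4FNO3S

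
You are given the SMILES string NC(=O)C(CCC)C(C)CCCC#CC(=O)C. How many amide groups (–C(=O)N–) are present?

1

The amide motif appears at heavy-atom position 2 in the SMILES.
Other groups present: 1 alkyne, 1 ketone.
Amide count: 1.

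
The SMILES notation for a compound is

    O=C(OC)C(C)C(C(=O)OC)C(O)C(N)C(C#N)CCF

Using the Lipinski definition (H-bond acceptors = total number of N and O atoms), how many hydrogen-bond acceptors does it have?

N atoms: 2; O atoms: 5.
Lipinski HBA = 2 + 5 = 7.

7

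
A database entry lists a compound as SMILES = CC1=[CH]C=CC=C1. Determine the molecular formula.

C7H8

Walk through each heavy atom and fill implicit hydrogens from standard valence (C 4, N 3, O 2, S 2, halogen 1):
  atom 1: C, bond orders sum to 1 (valence 4) → 3 H
  atom 2: C, bond orders sum to 4 (valence 4) → 0 H
  atom 3: C with explicit H count 1
  atom 4: C, bond orders sum to 3 (valence 4) → 1 H
  atom 5: C, bond orders sum to 3 (valence 4) → 1 H
  atom 6: C, bond orders sum to 3 (valence 4) → 1 H
  atom 7: C, bond orders sum to 3 (valence 4) → 1 H
Totals → C:7, H:8.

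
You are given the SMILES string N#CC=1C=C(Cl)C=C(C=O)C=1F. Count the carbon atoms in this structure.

8

Count every carbon token in the SMILES (each C, including those in ring-closure positions and inside branches).
Carbon count: 8.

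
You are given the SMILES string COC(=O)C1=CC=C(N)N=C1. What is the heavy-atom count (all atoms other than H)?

Every atom symbol written in the SMILES (organic subset) is one heavy atom; implicit H are not written.
Heavy atoms by element → C:7, N:2, O:2.
Total: 11.

11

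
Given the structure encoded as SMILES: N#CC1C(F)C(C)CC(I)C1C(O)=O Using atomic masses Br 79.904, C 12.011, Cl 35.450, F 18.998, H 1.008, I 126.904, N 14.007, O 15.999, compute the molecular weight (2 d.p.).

First, the molecular formula is C9H11FINO2 (counting implicit H from valence).
  C: 9 × 12.011 = 108.099
  F: 1 × 18.998 = 18.998
  H: 11 × 1.008 = 11.088
  I: 1 × 126.904 = 126.904
  N: 1 × 14.007 = 14.007
  O: 2 × 15.999 = 31.998
Sum: 9×12.011 + 1×18.998 + 11×1.008 + 1×126.904 + 1×14.007 + 2×15.999 = 311.094 → 311.09 g/mol.

311.09 g/mol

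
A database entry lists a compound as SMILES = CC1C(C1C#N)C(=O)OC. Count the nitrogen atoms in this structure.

1

Scan the SMILES for N atoms (remember two-letter symbols like Cl and Br are single atoms).
Nitrogen count: 1.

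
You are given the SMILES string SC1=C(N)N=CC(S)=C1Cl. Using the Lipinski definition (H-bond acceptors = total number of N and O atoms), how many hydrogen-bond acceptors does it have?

2

N atoms: 2; O atoms: 0.
Lipinski HBA = 2 + 0 = 2.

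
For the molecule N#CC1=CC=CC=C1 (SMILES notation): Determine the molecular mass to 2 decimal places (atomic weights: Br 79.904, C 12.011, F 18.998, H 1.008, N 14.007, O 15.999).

First, the molecular formula is C7H5N (counting implicit H from valence).
  C: 7 × 12.011 = 84.077
  H: 5 × 1.008 = 5.040
  N: 1 × 14.007 = 14.007
Sum: 7×12.011 + 5×1.008 + 1×14.007 = 103.124 → 103.12 g/mol.

103.12 g/mol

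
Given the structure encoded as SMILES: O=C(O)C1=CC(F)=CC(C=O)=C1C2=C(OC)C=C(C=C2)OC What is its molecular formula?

C16H13FO5

Walk through each heavy atom and fill implicit hydrogens from standard valence (C 4, N 3, O 2, S 2, halogen 1):
  atom 1: O, bond orders sum to 2 (valence 2) → 0 H
  atom 2: C, bond orders sum to 4 (valence 4) → 0 H
  atom 3: O, bond orders sum to 1 (valence 2) → 1 H
  atom 4: C, bond orders sum to 4 (valence 4) → 0 H
  atom 5: C, bond orders sum to 3 (valence 4) → 1 H
  atom 6: C, bond orders sum to 4 (valence 4) → 0 H
  atom 7: F (halogen, monovalent) → 0 H
  atom 8: C, bond orders sum to 3 (valence 4) → 1 H
  atom 9: C, bond orders sum to 4 (valence 4) → 0 H
  atom 10: C, bond orders sum to 3 (valence 4) → 1 H
  atom 11: O, bond orders sum to 2 (valence 2) → 0 H
  atom 12: C, bond orders sum to 4 (valence 4) → 0 H
  atom 13: C, bond orders sum to 4 (valence 4) → 0 H
  atom 14: C, bond orders sum to 4 (valence 4) → 0 H
  atom 15: O, bond orders sum to 2 (valence 2) → 0 H
  atom 16: C, bond orders sum to 1 (valence 4) → 3 H
  atom 17: C, bond orders sum to 3 (valence 4) → 1 H
  atom 18: C, bond orders sum to 4 (valence 4) → 0 H
  atom 19: C, bond orders sum to 3 (valence 4) → 1 H
  atom 20: C, bond orders sum to 3 (valence 4) → 1 H
  atom 21: O, bond orders sum to 2 (valence 2) → 0 H
  atom 22: C, bond orders sum to 1 (valence 4) → 3 H
Totals → C:16, H:13, F:1, O:5.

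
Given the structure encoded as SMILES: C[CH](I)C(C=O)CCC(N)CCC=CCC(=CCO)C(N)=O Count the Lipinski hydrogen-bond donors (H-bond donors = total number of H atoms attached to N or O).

5

Donors: find every N or O and count the H atoms it carries.
  atom 6 (O): bond orders sum to 2 → 0 H
  atom 10 (N): bond orders sum to 1 → 2 H
  atom 19 (O): bond orders sum to 1 → 1 H
  atom 21 (N): bond orders sum to 1 → 2 H
  atom 22 (O): bond orders sum to 2 → 0 H
Lipinski HBD = 5.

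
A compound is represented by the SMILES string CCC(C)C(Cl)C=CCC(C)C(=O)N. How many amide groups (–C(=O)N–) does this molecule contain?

1

The amide motif appears at heavy-atom position 12 in the SMILES.
Other groups present: 1 alkene.
Amide count: 1.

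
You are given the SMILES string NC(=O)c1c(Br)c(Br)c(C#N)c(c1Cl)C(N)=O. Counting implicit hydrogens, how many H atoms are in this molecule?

4

Walk through each heavy atom and fill implicit hydrogens from standard valence (C 4, N 3, O 2, S 2, halogen 1); for lowercase aromatic atoms, an aromatic c carries 1 H when it has two neighbours and 0 H with three, and aromatic n carries 0 H:
  atom 1: N, bond orders sum to 1 (valence 3) → 2 H
  atom 2: C, bond orders sum to 4 (valence 4) → 0 H
  atom 3: O, bond orders sum to 2 (valence 2) → 0 H
  atom 4: aromatic c, 3 neighbours → 0 H
  atom 5: aromatic c, 3 neighbours → 0 H
  atom 6: Br (halogen, monovalent) → 0 H
  atom 7: aromatic c, 3 neighbours → 0 H
  atom 8: Br (halogen, monovalent) → 0 H
  atom 9: aromatic c, 3 neighbours → 0 H
  atom 10: C, bond orders sum to 4 (valence 4) → 0 H
  atom 11: N, bond orders sum to 3 (valence 3) → 0 H
  atom 12: aromatic c, 3 neighbours → 0 H
  atom 13: aromatic c, 3 neighbours → 0 H
  atom 14: Cl (halogen, monovalent) → 0 H
  atom 15: C, bond orders sum to 4 (valence 4) → 0 H
  atom 16: N, bond orders sum to 1 (valence 3) → 2 H
  atom 17: O, bond orders sum to 2 (valence 2) → 0 H
Total hydrogens: 4.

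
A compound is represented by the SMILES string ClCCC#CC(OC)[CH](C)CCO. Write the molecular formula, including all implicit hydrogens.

C10H17ClO2

Walk through each heavy atom and fill implicit hydrogens from standard valence (C 4, N 3, O 2, S 2, halogen 1):
  atom 1: Cl (halogen, monovalent) → 0 H
  atom 2: C, bond orders sum to 2 (valence 4) → 2 H
  atom 3: C, bond orders sum to 2 (valence 4) → 2 H
  atom 4: C, bond orders sum to 4 (valence 4) → 0 H
  atom 5: C, bond orders sum to 4 (valence 4) → 0 H
  atom 6: C, bond orders sum to 3 (valence 4) → 1 H
  atom 7: O, bond orders sum to 2 (valence 2) → 0 H
  atom 8: C, bond orders sum to 1 (valence 4) → 3 H
  atom 9: C with explicit H count 1
  atom 10: C, bond orders sum to 1 (valence 4) → 3 H
  atom 11: C, bond orders sum to 2 (valence 4) → 2 H
  atom 12: C, bond orders sum to 2 (valence 4) → 2 H
  atom 13: O, bond orders sum to 1 (valence 2) → 1 H
Totals → C:10, H:17, Cl:1, O:2.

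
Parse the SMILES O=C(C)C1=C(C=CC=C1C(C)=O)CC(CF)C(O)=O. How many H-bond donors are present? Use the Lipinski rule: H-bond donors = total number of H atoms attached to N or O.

1

Donors: find every N or O and count the H atoms it carries.
  atom 1 (O): bond orders sum to 2 → 0 H
  atom 12 (O): bond orders sum to 2 → 0 H
  atom 18 (O): bond orders sum to 1 → 1 H
  atom 19 (O): bond orders sum to 2 → 0 H
Lipinski HBD = 1.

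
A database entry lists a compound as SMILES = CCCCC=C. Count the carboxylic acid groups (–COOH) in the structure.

Scan the SMILES for the carboxylic acid motif — none present.
Groups that are present: 1 alkene.

0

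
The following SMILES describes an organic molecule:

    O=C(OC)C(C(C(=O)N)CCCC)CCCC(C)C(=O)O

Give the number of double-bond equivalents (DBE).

Molecular formula: C15H27NO5.
DoU = (2C + 2 + N − H − X) / 2, where X is the halogen count and O/S are ignored.
    = (2·15 + 2 + 1 − 27 − 0) / 2 = 6 / 2 = 3.

3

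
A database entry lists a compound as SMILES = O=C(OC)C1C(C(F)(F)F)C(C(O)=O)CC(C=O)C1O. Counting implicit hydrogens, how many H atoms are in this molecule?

13

Walk through each heavy atom and fill implicit hydrogens from standard valence (C 4, N 3, O 2, S 2, halogen 1):
  atom 1: O, bond orders sum to 2 (valence 2) → 0 H
  atom 2: C, bond orders sum to 4 (valence 4) → 0 H
  atom 3: O, bond orders sum to 2 (valence 2) → 0 H
  atom 4: C, bond orders sum to 1 (valence 4) → 3 H
  atom 5: C, bond orders sum to 3 (valence 4) → 1 H
  atom 6: C, bond orders sum to 3 (valence 4) → 1 H
  atom 7: C, bond orders sum to 4 (valence 4) → 0 H
  atom 8: F (halogen, monovalent) → 0 H
  atom 9: F (halogen, monovalent) → 0 H
  atom 10: F (halogen, monovalent) → 0 H
  atom 11: C, bond orders sum to 3 (valence 4) → 1 H
  atom 12: C, bond orders sum to 4 (valence 4) → 0 H
  atom 13: O, bond orders sum to 1 (valence 2) → 1 H
  atom 14: O, bond orders sum to 2 (valence 2) → 0 H
  atom 15: C, bond orders sum to 2 (valence 4) → 2 H
  atom 16: C, bond orders sum to 3 (valence 4) → 1 H
  atom 17: C, bond orders sum to 3 (valence 4) → 1 H
  atom 18: O, bond orders sum to 2 (valence 2) → 0 H
  atom 19: C, bond orders sum to 3 (valence 4) → 1 H
  atom 20: O, bond orders sum to 1 (valence 2) → 1 H
Total hydrogens: 13.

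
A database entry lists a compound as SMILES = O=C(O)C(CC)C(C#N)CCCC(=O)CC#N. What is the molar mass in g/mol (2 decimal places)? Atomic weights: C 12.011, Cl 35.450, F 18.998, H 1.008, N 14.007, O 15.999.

First, the molecular formula is C12H16N2O3 (counting implicit H from valence).
  C: 12 × 12.011 = 144.132
  H: 16 × 1.008 = 16.128
  N: 2 × 14.007 = 28.014
  O: 3 × 15.999 = 47.997
Sum: 12×12.011 + 16×1.008 + 2×14.007 + 3×15.999 = 236.271 → 236.27 g/mol.

236.27 g/mol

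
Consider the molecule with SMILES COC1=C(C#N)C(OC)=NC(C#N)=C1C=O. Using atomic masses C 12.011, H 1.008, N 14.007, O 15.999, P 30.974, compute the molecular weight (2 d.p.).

First, the molecular formula is C10H7N3O3 (counting implicit H from valence).
  C: 10 × 12.011 = 120.110
  H: 7 × 1.008 = 7.056
  N: 3 × 14.007 = 42.021
  O: 3 × 15.999 = 47.997
Sum: 10×12.011 + 7×1.008 + 3×14.007 + 3×15.999 = 217.184 → 217.18 g/mol.

217.18 g/mol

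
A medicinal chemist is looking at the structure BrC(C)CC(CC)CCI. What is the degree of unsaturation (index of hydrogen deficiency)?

Molecular formula: C8H16BrI.
DoU = (2C + 2 + N − H − X) / 2, where X is the halogen count and O/S are ignored.
    = (2·8 + 2 + 0 − 16 − 2) / 2 = 0 / 2 = 0.

0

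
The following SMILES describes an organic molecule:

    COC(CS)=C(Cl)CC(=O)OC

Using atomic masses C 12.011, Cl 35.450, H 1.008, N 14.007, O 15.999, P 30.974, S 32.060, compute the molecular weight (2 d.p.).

210.67 g/mol

First, the molecular formula is C7H11ClO3S (counting implicit H from valence).
  C: 7 × 12.011 = 84.077
  Cl: 1 × 35.450 = 35.450
  H: 11 × 1.008 = 11.088
  O: 3 × 15.999 = 47.997
  S: 1 × 32.060 = 32.060
Sum: 7×12.011 + 1×35.450 + 11×1.008 + 3×15.999 + 1×32.060 = 210.672 → 210.67 g/mol.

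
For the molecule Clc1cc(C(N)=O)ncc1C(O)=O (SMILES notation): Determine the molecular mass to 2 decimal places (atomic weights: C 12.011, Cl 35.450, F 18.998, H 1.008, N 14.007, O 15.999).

200.58 g/mol

First, the molecular formula is C7H5ClN2O3 (counting implicit H from valence).
  C: 7 × 12.011 = 84.077
  Cl: 1 × 35.450 = 35.450
  H: 5 × 1.008 = 5.040
  N: 2 × 14.007 = 28.014
  O: 3 × 15.999 = 47.997
Sum: 7×12.011 + 1×35.450 + 5×1.008 + 2×14.007 + 3×15.999 = 200.578 → 200.58 g/mol.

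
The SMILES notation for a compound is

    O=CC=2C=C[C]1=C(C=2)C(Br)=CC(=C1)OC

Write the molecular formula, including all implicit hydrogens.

C12H9BrO2

Walk through each heavy atom and fill implicit hydrogens from standard valence (C 4, N 3, O 2, S 2, halogen 1):
  atom 1: O, bond orders sum to 2 (valence 2) → 0 H
  atom 2: C, bond orders sum to 3 (valence 4) → 1 H
  atom 3: C, bond orders sum to 4 (valence 4) → 0 H
  atom 4: C, bond orders sum to 3 (valence 4) → 1 H
  atom 5: C, bond orders sum to 3 (valence 4) → 1 H
  atom 6: C with explicit H count 0
  atom 7: C, bond orders sum to 4 (valence 4) → 0 H
  atom 8: C, bond orders sum to 3 (valence 4) → 1 H
  atom 9: C, bond orders sum to 4 (valence 4) → 0 H
  atom 10: Br (halogen, monovalent) → 0 H
  atom 11: C, bond orders sum to 3 (valence 4) → 1 H
  atom 12: C, bond orders sum to 4 (valence 4) → 0 H
  atom 13: C, bond orders sum to 3 (valence 4) → 1 H
  atom 14: O, bond orders sum to 2 (valence 2) → 0 H
  atom 15: C, bond orders sum to 1 (valence 4) → 3 H
Totals → C:12, H:9, Br:1, O:2.
In Hill order: C12H9BrO2.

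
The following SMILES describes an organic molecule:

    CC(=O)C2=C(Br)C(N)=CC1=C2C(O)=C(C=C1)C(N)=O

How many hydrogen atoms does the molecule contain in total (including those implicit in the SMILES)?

Walk through each heavy atom and fill implicit hydrogens from standard valence (C 4, N 3, O 2, S 2, halogen 1):
  atom 1: C, bond orders sum to 1 (valence 4) → 3 H
  atom 2: C, bond orders sum to 4 (valence 4) → 0 H
  atom 3: O, bond orders sum to 2 (valence 2) → 0 H
  atom 4: C, bond orders sum to 4 (valence 4) → 0 H
  atom 5: C, bond orders sum to 4 (valence 4) → 0 H
  atom 6: Br (halogen, monovalent) → 0 H
  atom 7: C, bond orders sum to 4 (valence 4) → 0 H
  atom 8: N, bond orders sum to 1 (valence 3) → 2 H
  atom 9: C, bond orders sum to 3 (valence 4) → 1 H
  atom 10: C, bond orders sum to 4 (valence 4) → 0 H
  atom 11: C, bond orders sum to 4 (valence 4) → 0 H
  atom 12: C, bond orders sum to 4 (valence 4) → 0 H
  atom 13: O, bond orders sum to 1 (valence 2) → 1 H
  atom 14: C, bond orders sum to 4 (valence 4) → 0 H
  atom 15: C, bond orders sum to 3 (valence 4) → 1 H
  atom 16: C, bond orders sum to 3 (valence 4) → 1 H
  atom 17: C, bond orders sum to 4 (valence 4) → 0 H
  atom 18: N, bond orders sum to 1 (valence 3) → 2 H
  atom 19: O, bond orders sum to 2 (valence 2) → 0 H
Total hydrogens: 11.

11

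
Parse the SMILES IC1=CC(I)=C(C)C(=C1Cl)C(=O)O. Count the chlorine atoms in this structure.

Scan the SMILES for Cl atoms (remember two-letter symbols like Cl and Br are single atoms).
Chlorine count: 1.

1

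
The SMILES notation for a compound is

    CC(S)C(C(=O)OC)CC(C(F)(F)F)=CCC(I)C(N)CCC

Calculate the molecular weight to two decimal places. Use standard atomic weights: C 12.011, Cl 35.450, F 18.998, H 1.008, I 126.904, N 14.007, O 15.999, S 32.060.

First, the molecular formula is C15H25F3INO2S (counting implicit H from valence).
  C: 15 × 12.011 = 180.165
  F: 3 × 18.998 = 56.994
  H: 25 × 1.008 = 25.200
  I: 1 × 126.904 = 126.904
  N: 1 × 14.007 = 14.007
  O: 2 × 15.999 = 31.998
  S: 1 × 32.060 = 32.060
Sum: 15×12.011 + 3×18.998 + 25×1.008 + 1×126.904 + 1×14.007 + 2×15.999 + 1×32.060 = 467.328 → 467.33 g/mol.

467.33 g/mol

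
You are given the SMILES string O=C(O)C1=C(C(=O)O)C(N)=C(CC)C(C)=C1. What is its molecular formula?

Walk through each heavy atom and fill implicit hydrogens from standard valence (C 4, N 3, O 2, S 2, halogen 1):
  atom 1: O, bond orders sum to 2 (valence 2) → 0 H
  atom 2: C, bond orders sum to 4 (valence 4) → 0 H
  atom 3: O, bond orders sum to 1 (valence 2) → 1 H
  atom 4: C, bond orders sum to 4 (valence 4) → 0 H
  atom 5: C, bond orders sum to 4 (valence 4) → 0 H
  atom 6: C, bond orders sum to 4 (valence 4) → 0 H
  atom 7: O, bond orders sum to 2 (valence 2) → 0 H
  atom 8: O, bond orders sum to 1 (valence 2) → 1 H
  atom 9: C, bond orders sum to 4 (valence 4) → 0 H
  atom 10: N, bond orders sum to 1 (valence 3) → 2 H
  atom 11: C, bond orders sum to 4 (valence 4) → 0 H
  atom 12: C, bond orders sum to 2 (valence 4) → 2 H
  atom 13: C, bond orders sum to 1 (valence 4) → 3 H
  atom 14: C, bond orders sum to 4 (valence 4) → 0 H
  atom 15: C, bond orders sum to 1 (valence 4) → 3 H
  atom 16: C, bond orders sum to 3 (valence 4) → 1 H
Totals → C:11, H:13, N:1, O:4.
In Hill order: C11H13NO4.

C11H13NO4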